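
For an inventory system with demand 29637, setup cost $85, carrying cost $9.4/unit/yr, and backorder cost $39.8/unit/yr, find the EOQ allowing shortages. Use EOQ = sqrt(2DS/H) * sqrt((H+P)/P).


Formula: EOQ* = sqrt(2DS/H) * sqrt((H+P)/P)
Base EOQ = sqrt(2*29637*85/9.4) = 732.11 units
Correction = sqrt((9.4+39.8)/39.8) = 1.11184
EOQ* = 732.11 * 1.11184 = 814.0 units

814.0 units


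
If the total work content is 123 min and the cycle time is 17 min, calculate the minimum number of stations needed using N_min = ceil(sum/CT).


Formula: N_min = ceil(Sum of Task Times / Cycle Time)
N_min = ceil(123 min / 17 min) = ceil(7.2353)
N_min = 8 stations

8


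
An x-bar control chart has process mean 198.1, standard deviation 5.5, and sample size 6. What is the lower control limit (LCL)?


LCL = 198.1 - 3 * 5.5 / sqrt(6)

191.36


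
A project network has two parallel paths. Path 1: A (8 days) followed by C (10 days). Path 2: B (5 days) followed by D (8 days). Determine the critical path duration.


Path 1 = 8 + 10 = 18 days
Path 2 = 5 + 8 = 13 days
Duration = max(18, 13) = 18 days

18 days


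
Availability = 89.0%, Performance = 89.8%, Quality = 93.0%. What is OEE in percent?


Formula: OEE = Availability * Performance * Quality / 10000
A * P = 89.0% * 89.8% / 100 = 79.92%
OEE = 79.92% * 93.0% / 100 = 74.3%

74.3%


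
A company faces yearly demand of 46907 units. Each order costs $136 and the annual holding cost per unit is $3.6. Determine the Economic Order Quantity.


Formula: EOQ = sqrt(2 * D * S / H)
Numerator: 2 * 46907 * 136 = 12758704
2DS/H = 12758704 / 3.6 = 3544084.4
EOQ = sqrt(3544084.4) = 1882.6 units

1882.6 units


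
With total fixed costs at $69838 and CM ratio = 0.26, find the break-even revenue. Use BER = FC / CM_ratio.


Formula: BER = Fixed Costs / Contribution Margin Ratio
BER = $69838 / 0.26
BER = $268607.69 (to the nearest cent)

$268607.69


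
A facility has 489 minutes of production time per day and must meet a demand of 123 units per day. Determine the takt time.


Formula: Takt Time = Available Production Time / Customer Demand
Takt = 489 min/day / 123 units/day
Takt = 3.98 min/unit

3.98 min/unit


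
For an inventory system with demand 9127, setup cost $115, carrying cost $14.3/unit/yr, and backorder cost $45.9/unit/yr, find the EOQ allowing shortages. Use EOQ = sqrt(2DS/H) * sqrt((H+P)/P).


Formula: EOQ* = sqrt(2DS/H) * sqrt((H+P)/P)
Base EOQ = sqrt(2*9127*115/14.3) = 383.14 units
Correction = sqrt((14.3+45.9)/45.9) = 1.14523
EOQ* = 383.14 * 1.14523 = 438.8 units

438.8 units


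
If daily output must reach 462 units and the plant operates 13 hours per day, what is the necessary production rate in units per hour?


Formula: Production Rate = Daily Demand / Available Hours
Rate = 462 units/day / 13 hours/day
Rate = 35.5 units/hour

35.5 units/hour


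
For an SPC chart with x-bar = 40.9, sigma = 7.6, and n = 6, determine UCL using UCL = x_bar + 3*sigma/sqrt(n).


UCL = 40.9 + 3 * 7.6 / sqrt(6)

50.21


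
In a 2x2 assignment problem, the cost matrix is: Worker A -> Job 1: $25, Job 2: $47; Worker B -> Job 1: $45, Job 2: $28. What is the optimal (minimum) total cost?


Option 1: A->1 + B->2 = $25 + $28 = $53
Option 2: A->2 + B->1 = $47 + $45 = $92
Min cost = min($53, $92) = $53

$53


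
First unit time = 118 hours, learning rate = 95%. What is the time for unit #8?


Formula: T_n = T_1 * (learning_rate)^(log2(n)) where learning_rate = rate/100
Doublings = log2(8) = 3
T_n = 118 * 0.95^3
T_n = 118 * 0.8574 = 101.2 hours

101.2 hours


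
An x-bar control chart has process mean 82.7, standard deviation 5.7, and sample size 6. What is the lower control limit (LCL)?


LCL = 82.7 - 3 * 5.7 / sqrt(6)

75.72


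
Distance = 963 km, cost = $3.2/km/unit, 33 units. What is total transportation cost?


TC = dist * cost * units = 963 * 3.2 * 33 = $101692.80

$101692.80


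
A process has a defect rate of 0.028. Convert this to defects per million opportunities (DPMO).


DPMO = defect_rate * 1000000 = 0.028 * 1000000

28000


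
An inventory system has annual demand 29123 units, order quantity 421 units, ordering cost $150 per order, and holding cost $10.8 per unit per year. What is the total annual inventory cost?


TC = 29123/421 * 150 + 421/2 * 10.8

$12649.77


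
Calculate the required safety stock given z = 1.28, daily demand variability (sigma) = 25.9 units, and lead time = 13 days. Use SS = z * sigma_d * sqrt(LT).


Formula: SS = z * sigma_d * sqrt(LT)
sqrt(LT) = sqrt(13) = 3.6056
SS = 1.28 * 25.9 * 3.6056
SS = 119.5 units

119.5 units


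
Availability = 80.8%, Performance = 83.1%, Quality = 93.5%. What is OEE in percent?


Formula: OEE = Availability * Performance * Quality / 10000
A * P = 80.8% * 83.1% / 100 = 67.14%
OEE = 67.14% * 93.5% / 100 = 62.8%

62.8%


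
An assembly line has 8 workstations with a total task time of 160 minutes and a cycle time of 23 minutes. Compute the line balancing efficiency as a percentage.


Formula: Efficiency = Sum of Task Times / (N_stations * CT) * 100
Total station capacity = 8 stations * 23 min = 184 min
Efficiency = 160 / 184 * 100 = 87.0%

87.0%


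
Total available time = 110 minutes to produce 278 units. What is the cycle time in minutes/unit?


Formula: CT = Available Time / Number of Units
CT = 110 min / 278 units
CT = 0.4 min/unit

0.4 min/unit


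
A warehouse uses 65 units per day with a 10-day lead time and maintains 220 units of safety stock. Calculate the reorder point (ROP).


Formula: ROP = (Daily Demand * Lead Time) + Safety Stock
Demand during lead time = 65 * 10 = 650 units
ROP = 650 + 220 = 870 units

870 units


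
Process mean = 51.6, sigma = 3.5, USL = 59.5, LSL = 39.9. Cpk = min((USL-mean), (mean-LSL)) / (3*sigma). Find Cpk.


Cpu = (59.5 - 51.6) / (3 * 3.5) = 0.75
Cpl = (51.6 - 39.9) / (3 * 3.5) = 1.11
Cpk = min(0.75, 1.11) = 0.75

0.75


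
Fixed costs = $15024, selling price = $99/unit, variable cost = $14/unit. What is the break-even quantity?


Formula: BEQ = Fixed Costs / (Price - Variable Cost)
Contribution margin = $99 - $14 = $85/unit
BEQ = ceil($15024 / $85/unit) = ceil(176.75) = 177 units

177 units


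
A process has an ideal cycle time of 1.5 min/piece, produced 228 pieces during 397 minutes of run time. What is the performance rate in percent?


Formula: Performance = (Ideal CT * Total Count) / Run Time * 100
Ideal output time = 1.5 * 228 = 342.0 min
Performance = 342.0 / 397 * 100 = 86.1%

86.1%


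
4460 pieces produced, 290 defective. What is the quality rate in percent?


Formula: Quality Rate = Good Pieces / Total Pieces * 100
Good pieces = 4460 - 290 = 4170
QR = 4170 / 4460 * 100 = 93.5%

93.5%


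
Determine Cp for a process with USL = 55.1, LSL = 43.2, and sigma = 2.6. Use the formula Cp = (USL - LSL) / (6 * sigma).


Cp = (55.1 - 43.2) / (6 * 2.6)

0.76


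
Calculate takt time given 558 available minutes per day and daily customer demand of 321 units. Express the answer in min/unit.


Formula: Takt Time = Available Production Time / Customer Demand
Takt = 558 min/day / 321 units/day
Takt = 1.74 min/unit

1.74 min/unit


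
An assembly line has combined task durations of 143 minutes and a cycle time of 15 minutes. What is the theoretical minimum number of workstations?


Formula: N_min = ceil(Sum of Task Times / Cycle Time)
N_min = ceil(143 min / 15 min) = ceil(9.5333)
N_min = 10 stations

10


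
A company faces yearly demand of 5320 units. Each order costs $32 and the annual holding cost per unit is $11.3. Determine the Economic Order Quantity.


Formula: EOQ = sqrt(2 * D * S / H)
Numerator: 2 * 5320 * 32 = 340480
2DS/H = 340480 / 11.3 = 30131.0
EOQ = sqrt(30131.0) = 173.6 units

173.6 units


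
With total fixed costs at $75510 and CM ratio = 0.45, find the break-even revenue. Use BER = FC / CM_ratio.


Formula: BER = Fixed Costs / Contribution Margin Ratio
BER = $75510 / 0.45
BER = $167800.00 (to the nearest cent)

$167800.00


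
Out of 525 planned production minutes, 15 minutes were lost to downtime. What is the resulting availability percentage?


Formula: Availability = (Planned Time - Downtime) / Planned Time * 100
Uptime = 525 - 15 = 510 min
Availability = 510 / 525 * 100 = 97.1%

97.1%


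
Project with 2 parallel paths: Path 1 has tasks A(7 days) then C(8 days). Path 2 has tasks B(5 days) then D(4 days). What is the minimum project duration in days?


Path 1 = 7 + 8 = 15 days
Path 2 = 5 + 4 = 9 days
Duration = max(15, 9) = 15 days

15 days


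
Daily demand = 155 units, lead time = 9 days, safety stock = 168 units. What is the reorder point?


Formula: ROP = (Daily Demand * Lead Time) + Safety Stock
Demand during lead time = 155 * 9 = 1395 units
ROP = 1395 + 168 = 1563 units

1563 units


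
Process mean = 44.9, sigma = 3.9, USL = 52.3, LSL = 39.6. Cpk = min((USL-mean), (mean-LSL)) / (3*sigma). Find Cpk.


Cpu = (52.3 - 44.9) / (3 * 3.9) = 0.63
Cpl = (44.9 - 39.6) / (3 * 3.9) = 0.45
Cpk = min(0.63, 0.45) = 0.45

0.45


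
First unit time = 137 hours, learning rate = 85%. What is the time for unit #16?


Formula: T_n = T_1 * (learning_rate)^(log2(n)) where learning_rate = rate/100
Doublings = log2(16) = 4
T_n = 137 * 0.85^4
T_n = 137 * 0.522 = 71.5 hours

71.5 hours


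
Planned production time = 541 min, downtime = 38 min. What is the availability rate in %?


Formula: Availability = (Planned Time - Downtime) / Planned Time * 100
Uptime = 541 - 38 = 503 min
Availability = 503 / 541 * 100 = 93.0%

93.0%


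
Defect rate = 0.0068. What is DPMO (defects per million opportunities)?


DPMO = defect_rate * 1000000 = 0.0068 * 1000000

6800


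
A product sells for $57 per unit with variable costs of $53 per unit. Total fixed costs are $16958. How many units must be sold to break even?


Formula: BEQ = Fixed Costs / (Price - Variable Cost)
Contribution margin = $57 - $53 = $4/unit
BEQ = ceil($16958 / $4/unit) = ceil(4239.5) = 4240 units

4240 units


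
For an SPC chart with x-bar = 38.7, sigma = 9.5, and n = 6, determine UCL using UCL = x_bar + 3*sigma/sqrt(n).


UCL = 38.7 + 3 * 9.5 / sqrt(6)

50.34


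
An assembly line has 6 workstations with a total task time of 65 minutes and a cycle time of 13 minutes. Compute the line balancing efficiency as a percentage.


Formula: Efficiency = Sum of Task Times / (N_stations * CT) * 100
Total station capacity = 6 stations * 13 min = 78 min
Efficiency = 65 / 78 * 100 = 83.3%

83.3%


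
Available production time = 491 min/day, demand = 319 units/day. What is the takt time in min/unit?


Formula: Takt Time = Available Production Time / Customer Demand
Takt = 491 min/day / 319 units/day
Takt = 1.54 min/unit

1.54 min/unit


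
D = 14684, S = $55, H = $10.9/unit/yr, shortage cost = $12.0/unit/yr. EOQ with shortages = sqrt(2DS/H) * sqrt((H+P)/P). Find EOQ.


Formula: EOQ* = sqrt(2DS/H) * sqrt((H+P)/P)
Base EOQ = sqrt(2*14684*55/10.9) = 384.95 units
Correction = sqrt((10.9+12.0)/12.0) = 1.38142
EOQ* = 384.95 * 1.38142 = 531.8 units

531.8 units


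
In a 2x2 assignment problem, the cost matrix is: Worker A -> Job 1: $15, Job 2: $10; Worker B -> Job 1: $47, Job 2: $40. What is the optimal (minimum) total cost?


Option 1: A->1 + B->2 = $15 + $40 = $55
Option 2: A->2 + B->1 = $10 + $47 = $57
Min cost = min($55, $57) = $55

$55


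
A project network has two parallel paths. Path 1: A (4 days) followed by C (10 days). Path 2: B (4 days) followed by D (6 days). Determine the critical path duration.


Path 1 = 4 + 10 = 14 days
Path 2 = 4 + 6 = 10 days
Duration = max(14, 10) = 14 days

14 days


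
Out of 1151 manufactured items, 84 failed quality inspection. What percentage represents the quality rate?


Formula: Quality Rate = Good Pieces / Total Pieces * 100
Good pieces = 1151 - 84 = 1067
QR = 1067 / 1151 * 100 = 92.7%

92.7%


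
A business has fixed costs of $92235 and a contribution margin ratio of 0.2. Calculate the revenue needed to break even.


Formula: BER = Fixed Costs / Contribution Margin Ratio
BER = $92235 / 0.2
BER = $461175.00 (to the nearest cent)

$461175.00


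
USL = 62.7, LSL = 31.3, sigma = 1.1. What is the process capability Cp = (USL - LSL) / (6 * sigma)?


Cp = (62.7 - 31.3) / (6 * 1.1)

4.76


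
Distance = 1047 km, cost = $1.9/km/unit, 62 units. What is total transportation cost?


TC = dist * cost * units = 1047 * 1.9 * 62 = $123336.60

$123336.60


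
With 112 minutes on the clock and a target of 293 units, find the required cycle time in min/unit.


Formula: CT = Available Time / Number of Units
CT = 112 min / 293 units
CT = 0.38 min/unit

0.38 min/unit


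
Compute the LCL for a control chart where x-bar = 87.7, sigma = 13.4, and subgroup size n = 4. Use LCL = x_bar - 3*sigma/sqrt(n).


LCL = 87.7 - 3 * 13.4 / sqrt(4)

67.6


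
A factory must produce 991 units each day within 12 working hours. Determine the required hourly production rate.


Formula: Production Rate = Daily Demand / Available Hours
Rate = 991 units/day / 12 hours/day
Rate = 82.6 units/hour

82.6 units/hour


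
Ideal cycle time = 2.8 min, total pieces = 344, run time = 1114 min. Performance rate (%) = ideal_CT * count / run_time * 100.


Formula: Performance = (Ideal CT * Total Count) / Run Time * 100
Ideal output time = 2.8 * 344 = 963.2 min
Performance = 963.2 / 1114 * 100 = 86.5%

86.5%


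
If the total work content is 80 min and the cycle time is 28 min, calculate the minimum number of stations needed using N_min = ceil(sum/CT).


Formula: N_min = ceil(Sum of Task Times / Cycle Time)
N_min = ceil(80 min / 28 min) = ceil(2.8571)
N_min = 3 stations

3


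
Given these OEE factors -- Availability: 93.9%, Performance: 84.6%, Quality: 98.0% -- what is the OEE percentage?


Formula: OEE = Availability * Performance * Quality / 10000
A * P = 93.9% * 84.6% / 100 = 79.44%
OEE = 79.44% * 98.0% / 100 = 77.9%

77.9%


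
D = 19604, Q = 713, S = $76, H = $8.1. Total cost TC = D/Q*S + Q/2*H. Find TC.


TC = 19604/713 * 76 + 713/2 * 8.1

$4977.28


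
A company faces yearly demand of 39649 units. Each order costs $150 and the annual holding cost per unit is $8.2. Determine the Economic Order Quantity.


Formula: EOQ = sqrt(2 * D * S / H)
Numerator: 2 * 39649 * 150 = 11894700
2DS/H = 11894700 / 8.2 = 1450573.2
EOQ = sqrt(1450573.2) = 1204.4 units

1204.4 units


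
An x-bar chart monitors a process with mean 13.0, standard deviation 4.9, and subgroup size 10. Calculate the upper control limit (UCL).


UCL = 13.0 + 3 * 4.9 / sqrt(10)

17.65


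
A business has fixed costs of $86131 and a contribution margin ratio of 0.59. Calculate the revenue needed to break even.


Formula: BER = Fixed Costs / Contribution Margin Ratio
BER = $86131 / 0.59
BER = $145984.75 (to the nearest cent)

$145984.75


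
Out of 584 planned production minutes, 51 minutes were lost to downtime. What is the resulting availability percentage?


Formula: Availability = (Planned Time - Downtime) / Planned Time * 100
Uptime = 584 - 51 = 533 min
Availability = 533 / 584 * 100 = 91.3%

91.3%


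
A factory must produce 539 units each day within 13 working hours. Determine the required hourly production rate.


Formula: Production Rate = Daily Demand / Available Hours
Rate = 539 units/day / 13 hours/day
Rate = 41.5 units/hour

41.5 units/hour


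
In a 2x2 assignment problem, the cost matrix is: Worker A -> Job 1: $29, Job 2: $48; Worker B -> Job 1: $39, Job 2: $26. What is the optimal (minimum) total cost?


Option 1: A->1 + B->2 = $29 + $26 = $55
Option 2: A->2 + B->1 = $48 + $39 = $87
Min cost = min($55, $87) = $55

$55


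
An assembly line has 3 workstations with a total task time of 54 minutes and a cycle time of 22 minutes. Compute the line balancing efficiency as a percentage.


Formula: Efficiency = Sum of Task Times / (N_stations * CT) * 100
Total station capacity = 3 stations * 22 min = 66 min
Efficiency = 54 / 66 * 100 = 81.8%

81.8%


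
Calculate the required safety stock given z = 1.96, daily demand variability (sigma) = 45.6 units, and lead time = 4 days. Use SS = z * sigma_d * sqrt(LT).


Formula: SS = z * sigma_d * sqrt(LT)
sqrt(LT) = sqrt(4) = 2.0
SS = 1.96 * 45.6 * 2.0
SS = 178.8 units

178.8 units


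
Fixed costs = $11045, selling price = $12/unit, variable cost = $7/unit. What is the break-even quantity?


Formula: BEQ = Fixed Costs / (Price - Variable Cost)
Contribution margin = $12 - $7 = $5/unit
BEQ = ceil($11045 / $5/unit) = ceil(2209.0) = 2209 units

2209 units


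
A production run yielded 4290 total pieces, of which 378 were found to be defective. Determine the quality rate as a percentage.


Formula: Quality Rate = Good Pieces / Total Pieces * 100
Good pieces = 4290 - 378 = 3912
QR = 3912 / 4290 * 100 = 91.2%

91.2%


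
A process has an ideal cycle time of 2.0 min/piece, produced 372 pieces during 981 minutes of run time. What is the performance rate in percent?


Formula: Performance = (Ideal CT * Total Count) / Run Time * 100
Ideal output time = 2.0 * 372 = 744.0 min
Performance = 744.0 / 981 * 100 = 75.8%

75.8%


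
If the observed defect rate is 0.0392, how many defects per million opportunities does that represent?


DPMO = defect_rate * 1000000 = 0.0392 * 1000000

39200


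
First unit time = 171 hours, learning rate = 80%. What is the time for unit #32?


Formula: T_n = T_1 * (learning_rate)^(log2(n)) where learning_rate = rate/100
Doublings = log2(32) = 5
T_n = 171 * 0.8^5
T_n = 171 * 0.3277 = 56.0 hours

56.0 hours


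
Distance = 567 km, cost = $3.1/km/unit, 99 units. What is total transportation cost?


TC = dist * cost * units = 567 * 3.1 * 99 = $174012.30

$174012.30


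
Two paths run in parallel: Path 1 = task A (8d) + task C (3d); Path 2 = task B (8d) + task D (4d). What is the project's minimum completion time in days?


Path 1 = 8 + 3 = 11 days
Path 2 = 8 + 4 = 12 days
Duration = max(11, 12) = 12 days

12 days


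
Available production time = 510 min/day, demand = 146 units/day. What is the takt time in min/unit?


Formula: Takt Time = Available Production Time / Customer Demand
Takt = 510 min/day / 146 units/day
Takt = 3.49 min/unit

3.49 min/unit


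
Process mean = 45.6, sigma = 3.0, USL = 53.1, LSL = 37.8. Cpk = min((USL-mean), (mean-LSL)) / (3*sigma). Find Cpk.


Cpu = (53.1 - 45.6) / (3 * 3.0) = 0.83
Cpl = (45.6 - 37.8) / (3 * 3.0) = 0.87
Cpk = min(0.83, 0.87) = 0.83

0.83


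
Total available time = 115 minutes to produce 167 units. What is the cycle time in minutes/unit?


Formula: CT = Available Time / Number of Units
CT = 115 min / 167 units
CT = 0.69 min/unit

0.69 min/unit


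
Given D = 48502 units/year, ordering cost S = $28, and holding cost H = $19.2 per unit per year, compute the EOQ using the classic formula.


Formula: EOQ = sqrt(2 * D * S / H)
Numerator: 2 * 48502 * 28 = 2716112
2DS/H = 2716112 / 19.2 = 141464.2
EOQ = sqrt(141464.2) = 376.1 units

376.1 units


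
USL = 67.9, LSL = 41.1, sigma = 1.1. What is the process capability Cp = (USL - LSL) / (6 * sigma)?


Cp = (67.9 - 41.1) / (6 * 1.1)

4.06


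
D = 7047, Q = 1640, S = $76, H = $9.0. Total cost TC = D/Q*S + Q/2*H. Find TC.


TC = 7047/1640 * 76 + 1640/2 * 9.0

$7706.57


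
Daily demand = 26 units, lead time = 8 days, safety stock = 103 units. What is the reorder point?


Formula: ROP = (Daily Demand * Lead Time) + Safety Stock
Demand during lead time = 26 * 8 = 208 units
ROP = 208 + 103 = 311 units

311 units


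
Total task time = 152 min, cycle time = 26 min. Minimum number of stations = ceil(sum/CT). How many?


Formula: N_min = ceil(Sum of Task Times / Cycle Time)
N_min = ceil(152 min / 26 min) = ceil(5.8462)
N_min = 6 stations

6


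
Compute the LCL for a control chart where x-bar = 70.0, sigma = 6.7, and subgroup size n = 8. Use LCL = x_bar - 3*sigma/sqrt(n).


LCL = 70.0 - 3 * 6.7 / sqrt(8)

62.89


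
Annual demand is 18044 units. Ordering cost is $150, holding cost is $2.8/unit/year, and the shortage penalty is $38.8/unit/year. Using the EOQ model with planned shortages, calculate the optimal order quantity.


Formula: EOQ* = sqrt(2DS/H) * sqrt((H+P)/P)
Base EOQ = sqrt(2*18044*150/2.8) = 1390.43 units
Correction = sqrt((2.8+38.8)/38.8) = 1.03545
EOQ* = 1390.43 * 1.03545 = 1439.7 units

1439.7 units


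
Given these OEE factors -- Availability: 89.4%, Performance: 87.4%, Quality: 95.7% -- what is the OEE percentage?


Formula: OEE = Availability * Performance * Quality / 10000
A * P = 89.4% * 87.4% / 100 = 78.14%
OEE = 78.14% * 95.7% / 100 = 74.8%

74.8%


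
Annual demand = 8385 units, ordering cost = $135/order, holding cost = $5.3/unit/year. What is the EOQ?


Formula: EOQ = sqrt(2 * D * S / H)
Numerator: 2 * 8385 * 135 = 2263950
2DS/H = 2263950 / 5.3 = 427160.4
EOQ = sqrt(427160.4) = 653.6 units

653.6 units


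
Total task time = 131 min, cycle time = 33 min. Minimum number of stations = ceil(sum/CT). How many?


Formula: N_min = ceil(Sum of Task Times / Cycle Time)
N_min = ceil(131 min / 33 min) = ceil(3.9697)
N_min = 4 stations

4


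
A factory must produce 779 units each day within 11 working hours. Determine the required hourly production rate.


Formula: Production Rate = Daily Demand / Available Hours
Rate = 779 units/day / 11 hours/day
Rate = 70.8 units/hour

70.8 units/hour


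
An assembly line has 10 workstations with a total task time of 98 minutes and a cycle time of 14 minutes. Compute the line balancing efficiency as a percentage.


Formula: Efficiency = Sum of Task Times / (N_stations * CT) * 100
Total station capacity = 10 stations * 14 min = 140 min
Efficiency = 98 / 140 * 100 = 70.0%

70.0%


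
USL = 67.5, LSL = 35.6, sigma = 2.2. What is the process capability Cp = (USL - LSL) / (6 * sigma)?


Cp = (67.5 - 35.6) / (6 * 2.2)

2.42


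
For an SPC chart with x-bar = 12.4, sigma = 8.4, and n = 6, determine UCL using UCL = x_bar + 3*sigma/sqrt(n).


UCL = 12.4 + 3 * 8.4 / sqrt(6)

22.69


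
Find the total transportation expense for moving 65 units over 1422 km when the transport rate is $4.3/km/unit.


TC = dist * cost * units = 1422 * 4.3 * 65 = $397449.00

$397449.00


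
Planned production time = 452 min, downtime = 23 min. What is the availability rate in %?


Formula: Availability = (Planned Time - Downtime) / Planned Time * 100
Uptime = 452 - 23 = 429 min
Availability = 429 / 452 * 100 = 94.9%

94.9%


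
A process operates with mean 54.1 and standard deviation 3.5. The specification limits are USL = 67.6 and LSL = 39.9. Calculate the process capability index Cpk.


Cpu = (67.6 - 54.1) / (3 * 3.5) = 1.29
Cpl = (54.1 - 39.9) / (3 * 3.5) = 1.35
Cpk = min(1.29, 1.35) = 1.29

1.29


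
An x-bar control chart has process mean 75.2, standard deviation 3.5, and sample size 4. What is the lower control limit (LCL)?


LCL = 75.2 - 3 * 3.5 / sqrt(4)

69.95


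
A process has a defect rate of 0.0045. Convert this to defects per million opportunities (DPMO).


DPMO = defect_rate * 1000000 = 0.0045 * 1000000

4500


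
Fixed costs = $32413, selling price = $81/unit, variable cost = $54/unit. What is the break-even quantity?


Formula: BEQ = Fixed Costs / (Price - Variable Cost)
Contribution margin = $81 - $54 = $27/unit
BEQ = ceil($32413 / $27/unit) = ceil(1200.48) = 1201 units

1201 units


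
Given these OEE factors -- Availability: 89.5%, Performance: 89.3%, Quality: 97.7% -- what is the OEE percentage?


Formula: OEE = Availability * Performance * Quality / 10000
A * P = 89.5% * 89.3% / 100 = 79.92%
OEE = 79.92% * 97.7% / 100 = 78.1%

78.1%


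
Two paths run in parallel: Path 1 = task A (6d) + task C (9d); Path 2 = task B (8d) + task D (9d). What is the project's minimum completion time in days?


Path 1 = 6 + 9 = 15 days
Path 2 = 8 + 9 = 17 days
Duration = max(15, 17) = 17 days

17 days


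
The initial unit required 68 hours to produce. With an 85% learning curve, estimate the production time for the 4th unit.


Formula: T_n = T_1 * (learning_rate)^(log2(n)) where learning_rate = rate/100
Doublings = log2(4) = 2
T_n = 68 * 0.85^2
T_n = 68 * 0.7225 = 49.1 hours

49.1 hours


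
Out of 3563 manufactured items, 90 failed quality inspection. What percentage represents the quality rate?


Formula: Quality Rate = Good Pieces / Total Pieces * 100
Good pieces = 3563 - 90 = 3473
QR = 3473 / 3563 * 100 = 97.5%

97.5%


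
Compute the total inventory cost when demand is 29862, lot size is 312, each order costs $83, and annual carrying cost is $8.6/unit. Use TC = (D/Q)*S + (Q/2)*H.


TC = 29862/312 * 83 + 312/2 * 8.6

$9285.66


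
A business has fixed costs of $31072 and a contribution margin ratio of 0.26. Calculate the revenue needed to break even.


Formula: BER = Fixed Costs / Contribution Margin Ratio
BER = $31072 / 0.26
BER = $119507.69 (to the nearest cent)

$119507.69


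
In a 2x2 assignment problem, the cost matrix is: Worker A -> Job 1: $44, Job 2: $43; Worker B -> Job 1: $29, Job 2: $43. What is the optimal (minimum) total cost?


Option 1: A->1 + B->2 = $44 + $43 = $87
Option 2: A->2 + B->1 = $43 + $29 = $72
Min cost = min($87, $72) = $72

$72


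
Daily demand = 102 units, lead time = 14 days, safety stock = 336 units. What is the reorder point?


Formula: ROP = (Daily Demand * Lead Time) + Safety Stock
Demand during lead time = 102 * 14 = 1428 units
ROP = 1428 + 336 = 1764 units

1764 units


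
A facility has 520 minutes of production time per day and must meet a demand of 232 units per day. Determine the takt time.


Formula: Takt Time = Available Production Time / Customer Demand
Takt = 520 min/day / 232 units/day
Takt = 2.24 min/unit

2.24 min/unit


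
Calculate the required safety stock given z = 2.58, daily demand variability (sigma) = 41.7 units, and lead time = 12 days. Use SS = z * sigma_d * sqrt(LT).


Formula: SS = z * sigma_d * sqrt(LT)
sqrt(LT) = sqrt(12) = 3.4641
SS = 2.58 * 41.7 * 3.4641
SS = 372.7 units

372.7 units


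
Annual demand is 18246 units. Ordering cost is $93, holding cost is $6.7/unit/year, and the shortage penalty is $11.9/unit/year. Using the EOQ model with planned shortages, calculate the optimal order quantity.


Formula: EOQ* = sqrt(2DS/H) * sqrt((H+P)/P)
Base EOQ = sqrt(2*18246*93/6.7) = 711.71 units
Correction = sqrt((6.7+11.9)/11.9) = 1.25021
EOQ* = 711.71 * 1.25021 = 889.8 units

889.8 units


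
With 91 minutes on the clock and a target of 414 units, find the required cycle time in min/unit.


Formula: CT = Available Time / Number of Units
CT = 91 min / 414 units
CT = 0.22 min/unit

0.22 min/unit


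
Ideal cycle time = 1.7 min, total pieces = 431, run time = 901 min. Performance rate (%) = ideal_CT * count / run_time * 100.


Formula: Performance = (Ideal CT * Total Count) / Run Time * 100
Ideal output time = 1.7 * 431 = 732.7 min
Performance = 732.7 / 901 * 100 = 81.3%

81.3%


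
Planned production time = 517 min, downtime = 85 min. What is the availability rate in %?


Formula: Availability = (Planned Time - Downtime) / Planned Time * 100
Uptime = 517 - 85 = 432 min
Availability = 432 / 517 * 100 = 83.6%

83.6%


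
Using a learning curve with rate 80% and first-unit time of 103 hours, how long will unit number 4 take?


Formula: T_n = T_1 * (learning_rate)^(log2(n)) where learning_rate = rate/100
Doublings = log2(4) = 2
T_n = 103 * 0.8^2
T_n = 103 * 0.64 = 65.9 hours

65.9 hours


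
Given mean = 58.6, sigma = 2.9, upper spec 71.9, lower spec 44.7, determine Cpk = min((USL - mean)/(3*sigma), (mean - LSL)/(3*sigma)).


Cpu = (71.9 - 58.6) / (3 * 2.9) = 1.53
Cpl = (58.6 - 44.7) / (3 * 2.9) = 1.6
Cpk = min(1.53, 1.6) = 1.53

1.53


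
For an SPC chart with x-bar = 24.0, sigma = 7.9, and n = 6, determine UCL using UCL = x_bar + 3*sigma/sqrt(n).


UCL = 24.0 + 3 * 7.9 / sqrt(6)

33.68


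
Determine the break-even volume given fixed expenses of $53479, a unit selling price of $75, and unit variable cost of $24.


Formula: BEQ = Fixed Costs / (Price - Variable Cost)
Contribution margin = $75 - $24 = $51/unit
BEQ = ceil($53479 / $51/unit) = ceil(1048.61) = 1049 units

1049 units


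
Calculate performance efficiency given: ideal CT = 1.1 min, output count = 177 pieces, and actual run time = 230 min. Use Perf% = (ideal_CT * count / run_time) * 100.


Formula: Performance = (Ideal CT * Total Count) / Run Time * 100
Ideal output time = 1.1 * 177 = 194.7 min
Performance = 194.7 / 230 * 100 = 84.7%

84.7%


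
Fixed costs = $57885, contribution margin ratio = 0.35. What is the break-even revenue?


Formula: BER = Fixed Costs / Contribution Margin Ratio
BER = $57885 / 0.35
BER = $165385.71 (to the nearest cent)

$165385.71


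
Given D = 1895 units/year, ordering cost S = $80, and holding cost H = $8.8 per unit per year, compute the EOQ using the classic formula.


Formula: EOQ = sqrt(2 * D * S / H)
Numerator: 2 * 1895 * 80 = 303200
2DS/H = 303200 / 8.8 = 34454.5
EOQ = sqrt(34454.5) = 185.6 units

185.6 units


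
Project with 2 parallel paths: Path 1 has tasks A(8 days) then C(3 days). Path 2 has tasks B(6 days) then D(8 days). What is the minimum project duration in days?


Path 1 = 8 + 3 = 11 days
Path 2 = 6 + 8 = 14 days
Duration = max(11, 14) = 14 days

14 days


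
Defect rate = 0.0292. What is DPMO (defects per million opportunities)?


DPMO = defect_rate * 1000000 = 0.0292 * 1000000

29200


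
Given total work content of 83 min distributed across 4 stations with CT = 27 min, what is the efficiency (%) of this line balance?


Formula: Efficiency = Sum of Task Times / (N_stations * CT) * 100
Total station capacity = 4 stations * 27 min = 108 min
Efficiency = 83 / 108 * 100 = 76.9%

76.9%


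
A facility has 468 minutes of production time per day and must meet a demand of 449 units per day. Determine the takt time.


Formula: Takt Time = Available Production Time / Customer Demand
Takt = 468 min/day / 449 units/day
Takt = 1.04 min/unit

1.04 min/unit


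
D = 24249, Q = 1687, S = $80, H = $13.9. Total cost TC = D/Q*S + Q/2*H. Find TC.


TC = 24249/1687 * 80 + 1687/2 * 13.9

$12874.57


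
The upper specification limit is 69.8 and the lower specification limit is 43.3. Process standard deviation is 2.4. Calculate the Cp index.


Cp = (69.8 - 43.3) / (6 * 2.4)

1.84


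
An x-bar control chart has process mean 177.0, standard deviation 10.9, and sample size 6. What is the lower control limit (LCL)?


LCL = 177.0 - 3 * 10.9 / sqrt(6)

163.65


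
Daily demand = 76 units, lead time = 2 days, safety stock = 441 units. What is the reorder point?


Formula: ROP = (Daily Demand * Lead Time) + Safety Stock
Demand during lead time = 76 * 2 = 152 units
ROP = 152 + 441 = 593 units

593 units


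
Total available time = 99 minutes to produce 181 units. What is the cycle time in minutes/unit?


Formula: CT = Available Time / Number of Units
CT = 99 min / 181 units
CT = 0.55 min/unit

0.55 min/unit


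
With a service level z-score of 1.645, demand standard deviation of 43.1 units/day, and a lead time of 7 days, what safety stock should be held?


Formula: SS = z * sigma_d * sqrt(LT)
sqrt(LT) = sqrt(7) = 2.6458
SS = 1.645 * 43.1 * 2.6458
SS = 187.6 units

187.6 units


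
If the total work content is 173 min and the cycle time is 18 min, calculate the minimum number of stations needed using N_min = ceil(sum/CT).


Formula: N_min = ceil(Sum of Task Times / Cycle Time)
N_min = ceil(173 min / 18 min) = ceil(9.6111)
N_min = 10 stations

10


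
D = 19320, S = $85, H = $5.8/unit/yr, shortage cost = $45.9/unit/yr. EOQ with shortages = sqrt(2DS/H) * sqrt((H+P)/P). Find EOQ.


Formula: EOQ* = sqrt(2DS/H) * sqrt((H+P)/P)
Base EOQ = sqrt(2*19320*85/5.8) = 752.51 units
Correction = sqrt((5.8+45.9)/45.9) = 1.0613
EOQ* = 752.51 * 1.0613 = 798.6 units

798.6 units


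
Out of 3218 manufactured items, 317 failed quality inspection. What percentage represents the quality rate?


Formula: Quality Rate = Good Pieces / Total Pieces * 100
Good pieces = 3218 - 317 = 2901
QR = 2901 / 3218 * 100 = 90.1%

90.1%


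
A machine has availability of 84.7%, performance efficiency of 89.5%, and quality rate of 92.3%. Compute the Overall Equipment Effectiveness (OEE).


Formula: OEE = Availability * Performance * Quality / 10000
A * P = 84.7% * 89.5% / 100 = 75.81%
OEE = 75.81% * 92.3% / 100 = 70.0%

70.0%


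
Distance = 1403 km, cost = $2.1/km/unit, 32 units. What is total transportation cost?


TC = dist * cost * units = 1403 * 2.1 * 32 = $94281.60

$94281.60


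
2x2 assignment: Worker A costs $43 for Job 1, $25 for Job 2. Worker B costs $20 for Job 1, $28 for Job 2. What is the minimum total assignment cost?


Option 1: A->1 + B->2 = $43 + $28 = $71
Option 2: A->2 + B->1 = $25 + $20 = $45
Min cost = min($71, $45) = $45

$45


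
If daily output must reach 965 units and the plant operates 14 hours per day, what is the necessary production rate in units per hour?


Formula: Production Rate = Daily Demand / Available Hours
Rate = 965 units/day / 14 hours/day
Rate = 68.9 units/hour

68.9 units/hour


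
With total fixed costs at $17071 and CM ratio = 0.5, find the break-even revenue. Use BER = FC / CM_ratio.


Formula: BER = Fixed Costs / Contribution Margin Ratio
BER = $17071 / 0.5
BER = $34142.00 (to the nearest cent)

$34142.00


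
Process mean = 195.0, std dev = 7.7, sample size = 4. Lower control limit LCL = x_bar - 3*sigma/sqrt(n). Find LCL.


LCL = 195.0 - 3 * 7.7 / sqrt(4)

183.45


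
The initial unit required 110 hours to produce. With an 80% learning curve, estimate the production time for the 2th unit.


Formula: T_n = T_1 * (learning_rate)^(log2(n)) where learning_rate = rate/100
Doublings = log2(2) = 1
T_n = 110 * 0.8^1
T_n = 110 * 0.8 = 88.0 hours

88.0 hours


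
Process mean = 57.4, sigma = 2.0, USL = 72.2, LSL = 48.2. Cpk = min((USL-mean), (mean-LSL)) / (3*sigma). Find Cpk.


Cpu = (72.2 - 57.4) / (3 * 2.0) = 2.47
Cpl = (57.4 - 48.2) / (3 * 2.0) = 1.53
Cpk = min(2.47, 1.53) = 1.53

1.53


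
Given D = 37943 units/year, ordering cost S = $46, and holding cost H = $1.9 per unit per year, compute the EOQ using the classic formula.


Formula: EOQ = sqrt(2 * D * S / H)
Numerator: 2 * 37943 * 46 = 3490756
2DS/H = 3490756 / 1.9 = 1837240.0
EOQ = sqrt(1837240.0) = 1355.4 units

1355.4 units


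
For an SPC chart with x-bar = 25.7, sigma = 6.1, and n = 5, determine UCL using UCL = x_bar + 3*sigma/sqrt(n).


UCL = 25.7 + 3 * 6.1 / sqrt(5)

33.88


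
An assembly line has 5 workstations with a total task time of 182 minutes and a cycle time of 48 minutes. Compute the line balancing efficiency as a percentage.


Formula: Efficiency = Sum of Task Times / (N_stations * CT) * 100
Total station capacity = 5 stations * 48 min = 240 min
Efficiency = 182 / 240 * 100 = 75.8%

75.8%


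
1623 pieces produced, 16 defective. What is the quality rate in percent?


Formula: Quality Rate = Good Pieces / Total Pieces * 100
Good pieces = 1623 - 16 = 1607
QR = 1607 / 1623 * 100 = 99.0%

99.0%


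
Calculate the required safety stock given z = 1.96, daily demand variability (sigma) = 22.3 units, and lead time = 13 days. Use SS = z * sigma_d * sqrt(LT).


Formula: SS = z * sigma_d * sqrt(LT)
sqrt(LT) = sqrt(13) = 3.6056
SS = 1.96 * 22.3 * 3.6056
SS = 157.6 units

157.6 units


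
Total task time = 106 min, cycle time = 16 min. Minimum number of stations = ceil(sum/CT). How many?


Formula: N_min = ceil(Sum of Task Times / Cycle Time)
N_min = ceil(106 min / 16 min) = ceil(6.625)
N_min = 7 stations

7


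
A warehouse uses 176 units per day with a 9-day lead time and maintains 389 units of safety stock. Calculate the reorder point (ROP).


Formula: ROP = (Daily Demand * Lead Time) + Safety Stock
Demand during lead time = 176 * 9 = 1584 units
ROP = 1584 + 389 = 1973 units

1973 units


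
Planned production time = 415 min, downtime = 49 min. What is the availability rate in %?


Formula: Availability = (Planned Time - Downtime) / Planned Time * 100
Uptime = 415 - 49 = 366 min
Availability = 366 / 415 * 100 = 88.2%

88.2%


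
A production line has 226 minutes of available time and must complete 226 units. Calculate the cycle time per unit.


Formula: CT = Available Time / Number of Units
CT = 226 min / 226 units
CT = 1.0 min/unit

1.0 min/unit


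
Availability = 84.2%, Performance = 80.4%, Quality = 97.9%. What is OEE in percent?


Formula: OEE = Availability * Performance * Quality / 10000
A * P = 84.2% * 80.4% / 100 = 67.7%
OEE = 67.7% * 97.9% / 100 = 66.3%

66.3%


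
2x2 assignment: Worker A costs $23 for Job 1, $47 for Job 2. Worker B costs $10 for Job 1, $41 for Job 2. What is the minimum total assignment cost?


Option 1: A->1 + B->2 = $23 + $41 = $64
Option 2: A->2 + B->1 = $47 + $10 = $57
Min cost = min($64, $57) = $57

$57


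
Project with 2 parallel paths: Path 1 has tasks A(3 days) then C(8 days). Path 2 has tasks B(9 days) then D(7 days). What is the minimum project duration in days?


Path 1 = 3 + 8 = 11 days
Path 2 = 9 + 7 = 16 days
Duration = max(11, 16) = 16 days

16 days


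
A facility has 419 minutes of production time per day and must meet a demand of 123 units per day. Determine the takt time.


Formula: Takt Time = Available Production Time / Customer Demand
Takt = 419 min/day / 123 units/day
Takt = 3.41 min/unit

3.41 min/unit


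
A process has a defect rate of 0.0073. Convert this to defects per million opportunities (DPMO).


DPMO = defect_rate * 1000000 = 0.0073 * 1000000

7300


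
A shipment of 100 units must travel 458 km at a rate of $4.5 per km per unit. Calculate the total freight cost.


TC = dist * cost * units = 458 * 4.5 * 100 = $206100.00

$206100.00


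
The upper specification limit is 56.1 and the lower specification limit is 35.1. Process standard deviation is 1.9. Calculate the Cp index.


Cp = (56.1 - 35.1) / (6 * 1.9)

1.84


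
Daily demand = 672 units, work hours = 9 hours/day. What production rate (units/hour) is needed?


Formula: Production Rate = Daily Demand / Available Hours
Rate = 672 units/day / 9 hours/day
Rate = 74.7 units/hour

74.7 units/hour


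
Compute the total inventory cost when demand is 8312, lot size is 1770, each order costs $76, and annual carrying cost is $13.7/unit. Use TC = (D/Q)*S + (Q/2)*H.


TC = 8312/1770 * 76 + 1770/2 * 13.7

$12481.40


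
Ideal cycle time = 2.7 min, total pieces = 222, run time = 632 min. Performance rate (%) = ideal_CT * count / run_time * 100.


Formula: Performance = (Ideal CT * Total Count) / Run Time * 100
Ideal output time = 2.7 * 222 = 599.4 min
Performance = 599.4 / 632 * 100 = 94.8%

94.8%


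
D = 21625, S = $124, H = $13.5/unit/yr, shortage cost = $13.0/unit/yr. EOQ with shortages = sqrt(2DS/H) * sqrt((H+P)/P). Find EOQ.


Formula: EOQ* = sqrt(2DS/H) * sqrt((H+P)/P)
Base EOQ = sqrt(2*21625*124/13.5) = 630.29 units
Correction = sqrt((13.5+13.0)/13.0) = 1.42775
EOQ* = 630.29 * 1.42775 = 899.9 units

899.9 units


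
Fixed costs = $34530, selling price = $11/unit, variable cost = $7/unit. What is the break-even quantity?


Formula: BEQ = Fixed Costs / (Price - Variable Cost)
Contribution margin = $11 - $7 = $4/unit
BEQ = ceil($34530 / $4/unit) = ceil(8632.5) = 8633 units

8633 units


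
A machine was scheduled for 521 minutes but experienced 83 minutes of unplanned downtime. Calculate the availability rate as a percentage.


Formula: Availability = (Planned Time - Downtime) / Planned Time * 100
Uptime = 521 - 83 = 438 min
Availability = 438 / 521 * 100 = 84.1%

84.1%
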